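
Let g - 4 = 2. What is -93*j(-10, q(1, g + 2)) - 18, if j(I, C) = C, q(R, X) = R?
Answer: -111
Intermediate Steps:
g = 6 (g = 4 + 2 = 6)
-93*j(-10, q(1, g + 2)) - 18 = -93*1 - 18 = -93 - 18 = -111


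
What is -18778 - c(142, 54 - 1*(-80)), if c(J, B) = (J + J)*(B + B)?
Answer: -94890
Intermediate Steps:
c(J, B) = 4*B*J (c(J, B) = (2*J)*(2*B) = 4*B*J)
-18778 - c(142, 54 - 1*(-80)) = -18778 - 4*(54 - 1*(-80))*142 = -18778 - 4*(54 + 80)*142 = -18778 - 4*134*142 = -18778 - 1*76112 = -18778 - 76112 = -94890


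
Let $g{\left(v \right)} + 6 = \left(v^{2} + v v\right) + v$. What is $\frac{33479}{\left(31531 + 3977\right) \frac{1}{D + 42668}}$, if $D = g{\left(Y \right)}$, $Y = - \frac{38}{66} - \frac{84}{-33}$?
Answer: $\frac{1555752825727}{38668212} \approx 40233.0$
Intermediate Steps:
$Y = \frac{65}{33}$ ($Y = \left(-38\right) \frac{1}{66} - - \frac{28}{11} = - \frac{19}{33} + \frac{28}{11} = \frac{65}{33} \approx 1.9697$)
$g{\left(v \right)} = -6 + v + 2 v^{2}$ ($g{\left(v \right)} = -6 + \left(\left(v^{2} + v v\right) + v\right) = -6 + \left(\left(v^{2} + v^{2}\right) + v\right) = -6 + \left(2 v^{2} + v\right) = -6 + \left(v + 2 v^{2}\right) = -6 + v + 2 v^{2}$)
$D = \frac{4061}{1089}$ ($D = -6 + \frac{65}{33} + 2 \left(\frac{65}{33}\right)^{2} = -6 + \frac{65}{33} + 2 \cdot \frac{4225}{1089} = -6 + \frac{65}{33} + \frac{8450}{1089} = \frac{4061}{1089} \approx 3.7291$)
$\frac{33479}{\left(31531 + 3977\right) \frac{1}{D + 42668}} = \frac{33479}{\left(31531 + 3977\right) \frac{1}{\frac{4061}{1089} + 42668}} = \frac{33479}{35508 \frac{1}{\frac{46469513}{1089}}} = \frac{33479}{35508 \cdot \frac{1089}{46469513}} = \frac{33479}{\frac{38668212}{46469513}} = 33479 \cdot \frac{46469513}{38668212} = \frac{1555752825727}{38668212}$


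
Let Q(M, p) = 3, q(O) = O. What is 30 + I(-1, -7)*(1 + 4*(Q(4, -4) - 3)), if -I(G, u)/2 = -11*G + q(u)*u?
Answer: -90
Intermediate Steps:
I(G, u) = -2*u² + 22*G (I(G, u) = -2*(-11*G + u*u) = -2*(-11*G + u²) = -2*(u² - 11*G) = -2*u² + 22*G)
30 + I(-1, -7)*(1 + 4*(Q(4, -4) - 3)) = 30 + (-2*(-7)² + 22*(-1))*(1 + 4*(3 - 3)) = 30 + (-2*49 - 22)*(1 + 4*0) = 30 + (-98 - 22)*(1 + 0) = 30 - 120*1 = 30 - 120 = -90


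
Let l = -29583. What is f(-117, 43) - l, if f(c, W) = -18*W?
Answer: 28809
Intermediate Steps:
f(-117, 43) - l = -18*43 - 1*(-29583) = -774 + 29583 = 28809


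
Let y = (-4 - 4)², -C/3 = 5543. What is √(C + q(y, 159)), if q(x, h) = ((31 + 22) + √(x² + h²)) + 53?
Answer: √(-16523 + √29377) ≈ 127.87*I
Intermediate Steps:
C = -16629 (C = -3*5543 = -16629)
y = 64 (y = (-8)² = 64)
q(x, h) = 106 + √(h² + x²) (q(x, h) = (53 + √(h² + x²)) + 53 = 106 + √(h² + x²))
√(C + q(y, 159)) = √(-16629 + (106 + √(159² + 64²))) = √(-16629 + (106 + √(25281 + 4096))) = √(-16629 + (106 + √29377)) = √(-16523 + √29377)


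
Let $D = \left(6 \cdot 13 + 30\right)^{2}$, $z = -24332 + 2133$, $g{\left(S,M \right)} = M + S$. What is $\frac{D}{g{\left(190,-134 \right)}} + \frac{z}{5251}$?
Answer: $\frac{7500565}{36757} \approx 204.06$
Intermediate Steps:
$z = -22199$
$D = 11664$ ($D = \left(78 + 30\right)^{2} = 108^{2} = 11664$)
$\frac{D}{g{\left(190,-134 \right)}} + \frac{z}{5251} = \frac{11664}{-134 + 190} - \frac{22199}{5251} = \frac{11664}{56} - \frac{22199}{5251} = 11664 \cdot \frac{1}{56} - \frac{22199}{5251} = \frac{1458}{7} - \frac{22199}{5251} = \frac{7500565}{36757}$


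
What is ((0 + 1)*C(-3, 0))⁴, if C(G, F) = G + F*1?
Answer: 81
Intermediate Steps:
C(G, F) = F + G (C(G, F) = G + F = F + G)
((0 + 1)*C(-3, 0))⁴ = ((0 + 1)*(0 - 3))⁴ = (1*(-3))⁴ = (-3)⁴ = 81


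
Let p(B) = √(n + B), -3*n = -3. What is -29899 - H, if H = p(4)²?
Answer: -29904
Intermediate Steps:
n = 1 (n = -⅓*(-3) = 1)
p(B) = √(1 + B)
H = 5 (H = (√(1 + 4))² = (√5)² = 5)
-29899 - H = -29899 - 1*5 = -29899 - 5 = -29904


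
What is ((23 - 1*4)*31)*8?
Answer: 4712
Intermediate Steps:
((23 - 1*4)*31)*8 = ((23 - 4)*31)*8 = (19*31)*8 = 589*8 = 4712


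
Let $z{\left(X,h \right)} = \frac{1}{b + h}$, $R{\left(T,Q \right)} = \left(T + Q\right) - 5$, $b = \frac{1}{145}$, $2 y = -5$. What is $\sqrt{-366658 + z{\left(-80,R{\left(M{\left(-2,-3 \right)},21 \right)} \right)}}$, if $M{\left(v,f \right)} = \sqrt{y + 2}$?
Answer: $\sqrt{2} \sqrt{\frac{-851013073 - 26582705 i \sqrt{2}}{4642 + 145 i \sqrt{2}}} \approx 2.2744 \cdot 10^{-6} - 605.52 i$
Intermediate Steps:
$y = - \frac{5}{2}$ ($y = \frac{1}{2} \left(-5\right) = - \frac{5}{2} \approx -2.5$)
$b = \frac{1}{145} \approx 0.0068966$
$M{\left(v,f \right)} = \frac{i \sqrt{2}}{2}$ ($M{\left(v,f \right)} = \sqrt{- \frac{5}{2} + 2} = \sqrt{- \frac{1}{2}} = \frac{i \sqrt{2}}{2}$)
$R{\left(T,Q \right)} = -5 + Q + T$ ($R{\left(T,Q \right)} = \left(Q + T\right) - 5 = -5 + Q + T$)
$z{\left(X,h \right)} = \frac{1}{\frac{1}{145} + h}$
$\sqrt{-366658 + z{\left(-80,R{\left(M{\left(-2,-3 \right)},21 \right)} \right)}} = \sqrt{-366658 + \frac{145}{1 + 145 \left(-5 + 21 + \frac{i \sqrt{2}}{2}\right)}} = \sqrt{-366658 + \frac{145}{1 + 145 \left(16 + \frac{i \sqrt{2}}{2}\right)}} = \sqrt{-366658 + \frac{145}{1 + \left(2320 + \frac{145 i \sqrt{2}}{2}\right)}} = \sqrt{-366658 + \frac{145}{2321 + \frac{145 i \sqrt{2}}{2}}}$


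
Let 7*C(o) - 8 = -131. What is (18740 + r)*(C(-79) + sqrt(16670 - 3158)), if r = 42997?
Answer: -7593651/7 + 123474*sqrt(3378) ≈ 6.0916e+6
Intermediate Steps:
C(o) = -123/7 (C(o) = 8/7 + (1/7)*(-131) = 8/7 - 131/7 = -123/7)
(18740 + r)*(C(-79) + sqrt(16670 - 3158)) = (18740 + 42997)*(-123/7 + sqrt(16670 - 3158)) = 61737*(-123/7 + sqrt(13512)) = 61737*(-123/7 + 2*sqrt(3378)) = -7593651/7 + 123474*sqrt(3378)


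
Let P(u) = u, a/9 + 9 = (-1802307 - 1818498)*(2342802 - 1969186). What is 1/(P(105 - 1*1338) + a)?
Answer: -1/12175116129234 ≈ -8.2135e-14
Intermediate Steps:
a = -12175116128001 (a = -81 + 9*((-1802307 - 1818498)*(2342802 - 1969186)) = -81 + 9*(-3620805*373616) = -81 + 9*(-1352790680880) = -81 - 12175116127920 = -12175116128001)
1/(P(105 - 1*1338) + a) = 1/((105 - 1*1338) - 12175116128001) = 1/((105 - 1338) - 12175116128001) = 1/(-1233 - 12175116128001) = 1/(-12175116129234) = -1/12175116129234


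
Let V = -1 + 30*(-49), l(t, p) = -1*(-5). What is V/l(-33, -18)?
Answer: -1471/5 ≈ -294.20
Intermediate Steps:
l(t, p) = 5
V = -1471 (V = -1 - 1470 = -1471)
V/l(-33, -18) = -1471/5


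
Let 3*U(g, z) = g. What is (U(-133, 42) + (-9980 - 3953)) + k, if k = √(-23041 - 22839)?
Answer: -41932/3 + 2*I*√11470 ≈ -13977.0 + 214.2*I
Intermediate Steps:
U(g, z) = g/3
k = 2*I*√11470 (k = √(-45880) = 2*I*√11470 ≈ 214.2*I)
(U(-133, 42) + (-9980 - 3953)) + k = ((⅓)*(-133) + (-9980 - 3953)) + 2*I*√11470 = (-133/3 - 13933) + 2*I*√11470 = -41932/3 + 2*I*√11470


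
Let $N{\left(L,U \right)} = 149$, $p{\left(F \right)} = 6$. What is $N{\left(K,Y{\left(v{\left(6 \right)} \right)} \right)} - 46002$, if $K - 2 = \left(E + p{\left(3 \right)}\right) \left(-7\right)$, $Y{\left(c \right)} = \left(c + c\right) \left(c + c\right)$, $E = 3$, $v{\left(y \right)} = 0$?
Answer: $-45853$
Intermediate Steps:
$Y{\left(c \right)} = 4 c^{2}$ ($Y{\left(c \right)} = 2 c 2 c = 4 c^{2}$)
$K = -61$ ($K = 2 + \left(3 + 6\right) \left(-7\right) = 2 + 9 \left(-7\right) = 2 - 63 = -61$)
$N{\left(K,Y{\left(v{\left(6 \right)} \right)} \right)} - 46002 = 149 - 46002 = -45853$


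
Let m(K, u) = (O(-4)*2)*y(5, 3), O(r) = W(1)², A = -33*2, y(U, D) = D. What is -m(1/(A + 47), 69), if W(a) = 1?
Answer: -6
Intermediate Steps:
A = -66
O(r) = 1 (O(r) = 1² = 1)
m(K, u) = 6 (m(K, u) = (1*2)*3 = 2*3 = 6)
-m(1/(A + 47), 69) = -1*6 = -6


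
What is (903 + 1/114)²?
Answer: 10597261249/12996 ≈ 8.1543e+5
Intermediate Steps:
(903 + 1/114)² = (102943/114)² = 10597261249/12996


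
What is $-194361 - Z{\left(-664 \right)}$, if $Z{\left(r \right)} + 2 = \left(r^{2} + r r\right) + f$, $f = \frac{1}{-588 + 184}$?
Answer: $- \frac{434765003}{404} \approx -1.0762 \cdot 10^{6}$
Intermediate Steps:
$f = - \frac{1}{404}$ ($f = \frac{1}{-404} = - \frac{1}{404} \approx -0.0024752$)
$Z{\left(r \right)} = - \frac{809}{404} + 2 r^{2}$ ($Z{\left(r \right)} = -2 - \left(\frac{1}{404} - r^{2} - r r\right) = -2 + \left(\left(r^{2} + r^{2}\right) - \frac{1}{404}\right) = -2 + \left(2 r^{2} - \frac{1}{404}\right) = -2 + \left(- \frac{1}{404} + 2 r^{2}\right) = - \frac{809}{404} + 2 r^{2}$)
$-194361 - Z{\left(-664 \right)} = -194361 - \left(- \frac{809}{404} + 2 \left(-664\right)^{2}\right) = -194361 - \left(- \frac{809}{404} + 2 \cdot 440896\right) = -194361 - \left(- \frac{809}{404} + 881792\right) = -194361 - \frac{356243159}{404} = - \frac{434765003}{404}$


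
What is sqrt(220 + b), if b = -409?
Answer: 3*I*sqrt(21) ≈ 13.748*I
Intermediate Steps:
sqrt(220 + b) = sqrt(220 - 409) = sqrt(-189) = 3*I*sqrt(21)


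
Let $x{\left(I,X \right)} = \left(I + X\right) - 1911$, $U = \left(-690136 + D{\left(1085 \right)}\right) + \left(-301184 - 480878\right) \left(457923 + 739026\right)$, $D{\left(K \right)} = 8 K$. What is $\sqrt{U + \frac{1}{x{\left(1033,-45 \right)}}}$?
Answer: $\frac{i \sqrt{797481374450758049}}{923} \approx 9.6752 \cdot 10^{5} i$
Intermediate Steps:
$U = -936089010294$ ($U = \left(-690136 + 8 \cdot 1085\right) + \left(-301184 - 480878\right) \left(457923 + 739026\right) = \left(-690136 + 8680\right) - 936088328838 = -681456 - 936088328838 = -936089010294$)
$x{\left(I,X \right)} = -1911 + I + X$
$\sqrt{U + \frac{1}{x{\left(1033,-45 \right)}}} = \sqrt{-936089010294 + \frac{1}{-1911 + 1033 - 45}} = \sqrt{-936089010294 + \frac{1}{-923}} = \sqrt{-936089010294 - \frac{1}{923}} = \sqrt{- \frac{864010156501363}{923}} = \frac{i \sqrt{797481374450758049}}{923}$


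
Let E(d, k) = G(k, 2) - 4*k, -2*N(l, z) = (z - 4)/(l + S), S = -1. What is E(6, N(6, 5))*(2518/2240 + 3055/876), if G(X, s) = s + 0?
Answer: 1131121/102200 ≈ 11.068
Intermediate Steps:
G(X, s) = s
N(l, z) = -(-4 + z)/(2*(-1 + l)) (N(l, z) = -(z - 4)/(2*(l - 1)) = -(-4 + z)/(2*(-1 + l)))
E(d, k) = 2 - 4*k
E(6, N(6, 5))*(2518/2240 + 3055/876) = (2 - 2*(4 - 1*5)/(-1 + 6))*(2518/2240 + 3055/876) = (2 - 2*(4 - 5)/5)*(2518*(1/2240) + 3055*(1/876)) = (2 - 2*(-1)/5)*(1259/1120 + 3055/876) = (2 - 4*(-⅒))*(1131121/245280) = (2 + ⅖)*(1131121/245280) = (12/5)*(1131121/245280) = 1131121/102200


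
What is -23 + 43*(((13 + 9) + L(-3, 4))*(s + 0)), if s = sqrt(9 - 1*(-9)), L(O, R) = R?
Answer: -23 + 3354*sqrt(2) ≈ 4720.3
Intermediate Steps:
s = 3*sqrt(2) (s = sqrt(9 + 9) = sqrt(18) = 3*sqrt(2) ≈ 4.2426)
-23 + 43*(((13 + 9) + L(-3, 4))*(s + 0)) = -23 + 43*(((13 + 9) + 4)*(3*sqrt(2) + 0)) = -23 + 43*((22 + 4)*(3*sqrt(2))) = -23 + 43*(26*(3*sqrt(2))) = -23 + 43*(78*sqrt(2)) = -23 + 3354*sqrt(2)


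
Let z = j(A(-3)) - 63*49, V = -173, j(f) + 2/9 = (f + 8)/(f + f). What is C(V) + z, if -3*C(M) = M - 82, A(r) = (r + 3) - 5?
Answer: -270227/90 ≈ -3002.5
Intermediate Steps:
A(r) = -2 + r (A(r) = (3 + r) - 5 = -2 + r)
j(f) = -2/9 + (8 + f)/(2*f) (j(f) = -2/9 + (f + 8)/(f + f) = -2/9 + (8 + f)/((2*f)) = -2/9 + (8 + f)*(1/(2*f)) = -2/9 + (8 + f)/(2*f))
C(M) = 82/3 - M/3 (C(M) = -(M - 82)/3 = -(-82 + M)/3 = 82/3 - M/3)
z = -277877/90 (z = (5/18 + 4/(-2 - 3)) - 63*49 = (5/18 + 4/(-5)) - 3087 = (5/18 + 4*(-⅕)) - 3087 = (5/18 - ⅘) - 3087 = -47/90 - 3087 = -277877/90 ≈ -3087.5)
C(V) + z = (82/3 - ⅓*(-173)) - 277877/90 = (82/3 + 173/3) - 277877/90 = 85 - 277877/90 = -270227/90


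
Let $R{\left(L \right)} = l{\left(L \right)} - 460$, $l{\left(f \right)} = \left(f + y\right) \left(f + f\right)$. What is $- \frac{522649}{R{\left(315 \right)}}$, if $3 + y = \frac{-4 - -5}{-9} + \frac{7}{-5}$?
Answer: $- \frac{522649}{195148} \approx -2.6782$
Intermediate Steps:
$y = - \frac{203}{45}$ ($y = -3 + \left(\frac{-4 - -5}{-9} + \frac{7}{-5}\right) = -3 + \left(\left(-4 + 5\right) \left(- \frac{1}{9}\right) + 7 \left(- \frac{1}{5}\right)\right) = -3 + \left(1 \left(- \frac{1}{9}\right) - \frac{7}{5}\right) = -3 - \frac{68}{45} = - \frac{203}{45} \approx -4.5111$)
$l{\left(f \right)} = 2 f \left(- \frac{203}{45} + f\right)$ ($l{\left(f \right)} = \left(f - \frac{203}{45}\right) \left(f + f\right) = \left(- \frac{203}{45} + f\right) 2 f = 2 f \left(- \frac{203}{45} + f\right)$)
$R{\left(L \right)} = -460 + \frac{2 L \left(-203 + 45 L\right)}{45}$ ($R{\left(L \right)} = \frac{2 L \left(-203 + 45 L\right)}{45} - 460 = -460 + \frac{2 L \left(-203 + 45 L\right)}{45}$)
$- \frac{522649}{R{\left(315 \right)}} = - \frac{522649}{-460 + \frac{2}{45} \cdot 315 \left(-203 + 45 \cdot 315\right)} = - \frac{522649}{-460 + \frac{2}{45} \cdot 315 \left(-203 + 14175\right)} = - \frac{522649}{-460 + \frac{2}{45} \cdot 315 \cdot 13972} = - \frac{522649}{-460 + 195608} = - \frac{522649}{195148}$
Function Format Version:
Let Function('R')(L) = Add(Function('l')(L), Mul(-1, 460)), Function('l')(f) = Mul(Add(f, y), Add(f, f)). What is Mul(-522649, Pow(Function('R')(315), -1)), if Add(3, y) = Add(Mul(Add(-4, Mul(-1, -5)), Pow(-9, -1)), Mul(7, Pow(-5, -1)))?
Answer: Rational(-522649, 195148) ≈ -2.6782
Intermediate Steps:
y = Rational(-203, 45) (y = Add(-3, Add(Mul(Add(-4, Mul(-1, -5)), Pow(-9, -1)), Mul(7, Pow(-5, -1)))) = Add(-3, Add(Mul(Add(-4, 5), Rational(-1, 9)), Mul(7, Rational(-1, 5)))) = Add(-3, Add(Mul(1, Rational(-1, 9)), Rational(-7, 5))) = Add(-3, Add(Rational(-1, 9), Rational(-7, 5))) = Add(-3, Rational(-68, 45)) = Rational(-203, 45) ≈ -4.5111)
Function('l')(f) = Mul(2, f, Add(Rational(-203, 45), f)) (Function('l')(f) = Mul(Add(f, Rational(-203, 45)), Add(f, f)) = Mul(Add(Rational(-203, 45), f), Mul(2, f)) = Mul(2, f, Add(Rational(-203, 45), f)))
Function('R')(L) = Add(-460, Mul(Rational(2, 45), L, Add(-203, Mul(45, L)))) (Function('R')(L) = Add(Mul(Rational(2, 45), L, Add(-203, Mul(45, L))), Mul(-1, 460)) = Add(Mul(Rational(2, 45), L, Add(-203, Mul(45, L))), -460) = Add(-460, Mul(Rational(2, 45), L, Add(-203, Mul(45, L)))))
Mul(-522649, Pow(Function('R')(315), -1)) = Mul(-522649, Pow(Add(-460, Mul(Rational(2, 45), 315, Add(-203, Mul(45, 315)))), -1)) = Mul(-522649, Pow(Add(-460, Mul(Rational(2, 45), 315, Add(-203, 14175))), -1)) = Mul(-522649, Pow(Add(-460, Mul(Rational(2, 45), 315, 13972)), -1)) = Mul(-522649, Pow(Add(-460, 195608), -1)) = Mul(-522649, Pow(195148, -1)) = Mul(-522649, Rational(1, 195148)) = Rational(-522649, 195148)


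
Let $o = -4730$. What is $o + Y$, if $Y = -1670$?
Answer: $-6400$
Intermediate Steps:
$o + Y = -4730 - 1670 = -6400$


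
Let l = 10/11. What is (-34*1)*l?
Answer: -340/11 ≈ -30.909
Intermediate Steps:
l = 10/11 (l = 10*(1/11) = 10/11 ≈ 0.90909)
(-34*1)*l = -34*1*(10/11) = -34*10/11 = -340/11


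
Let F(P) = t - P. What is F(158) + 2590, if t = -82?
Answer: 2350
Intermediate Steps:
F(P) = -82 - P
F(158) + 2590 = (-82 - 1*158) + 2590 = (-82 - 158) + 2590 = -240 + 2590 = 2350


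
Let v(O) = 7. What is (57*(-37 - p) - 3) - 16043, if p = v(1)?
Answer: -18554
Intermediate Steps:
p = 7
(57*(-37 - p) - 3) - 16043 = (57*(-37 - 1*7) - 3) - 16043 = (57*(-37 - 7) - 3) - 16043 = (57*(-44) - 3) - 16043 = (-2508 - 3) - 16043 = -2511 - 16043 = -18554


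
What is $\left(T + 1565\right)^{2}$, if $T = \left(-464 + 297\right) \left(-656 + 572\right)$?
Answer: $243141649$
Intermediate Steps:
$T = 14028$ ($T = \left(-167\right) \left(-84\right) = 14028$)
$\left(T + 1565\right)^{2} = \left(14028 + 1565\right)^{2} = 15593^{2} = 243141649$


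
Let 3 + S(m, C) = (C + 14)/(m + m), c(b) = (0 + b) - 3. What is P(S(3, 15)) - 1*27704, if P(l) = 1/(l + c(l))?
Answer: -55405/2 ≈ -27703.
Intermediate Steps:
c(b) = -3 + b (c(b) = b - 3 = -3 + b)
S(m, C) = -3 + (14 + C)/(2*m) (S(m, C) = -3 + (C + 14)/(m + m) = -3 + (14 + C)/((2*m)) = -3 + (14 + C)*(1/(2*m)) = -3 + (14 + C)/(2*m))
P(l) = 1/(-3 + 2*l) (P(l) = 1/(l + (-3 + l)) = 1/(-3 + 2*l))
P(S(3, 15)) - 1*27704 = 1/(-3 + 2*((½)*(14 + 15 - 6*3)/3)) - 1*27704 = 1/(-3 + 2*((½)*(⅓)*(14 + 15 - 18))) - 27704 = 1/(-3 + 2*((½)*(⅓)*11)) - 27704 = 1/(-3 + 2*(11/6)) - 27704 = 1/(-3 + 11/3) - 27704 = 1/(⅔) - 27704 = 3/2 - 27704 = -55405/2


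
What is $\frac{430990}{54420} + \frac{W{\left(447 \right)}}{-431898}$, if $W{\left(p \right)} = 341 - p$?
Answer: $\frac{3102491459}{391731486} \approx 7.9199$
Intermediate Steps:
$\frac{430990}{54420} + \frac{W{\left(447 \right)}}{-431898} = \frac{430990}{54420} + \frac{341 - 447}{-431898} = 430990 \cdot \frac{1}{54420} + \left(341 - 447\right) \left(- \frac{1}{431898}\right) = \frac{43099}{5442} - - \frac{53}{215949} = \frac{43099}{5442} + \frac{53}{215949} = \frac{3102491459}{391731486}$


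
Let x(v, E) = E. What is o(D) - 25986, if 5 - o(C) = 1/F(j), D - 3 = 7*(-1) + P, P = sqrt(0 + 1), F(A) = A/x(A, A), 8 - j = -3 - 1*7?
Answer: -25982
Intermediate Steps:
j = 18 (j = 8 - (-3 - 1*7) = 8 - (-3 - 7) = 8 - 1*(-10) = 8 + 10 = 18)
F(A) = 1 (F(A) = A/A = 1)
P = 1 (P = sqrt(1) = 1)
D = -3 (D = 3 + (7*(-1) + 1) = 3 + (-7 + 1) = 3 - 6 = -3)
o(C) = 4 (o(C) = 5 - 1/1 = 5 - 1*1 = 5 - 1 = 4)
o(D) - 25986 = 4 - 25986 = -25982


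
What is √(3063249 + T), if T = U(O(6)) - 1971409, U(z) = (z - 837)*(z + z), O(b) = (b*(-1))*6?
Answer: 2*√288674 ≈ 1074.6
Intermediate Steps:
O(b) = -6*b (O(b) = -b*6 = -6*b)
U(z) = 2*z*(-837 + z) (U(z) = (-837 + z)*(2*z) = 2*z*(-837 + z))
T = -1908553 (T = 2*(-6*6)*(-837 - 6*6) - 1971409 = 2*(-36)*(-837 - 36) - 1971409 = 2*(-36)*(-873) - 1971409 = 62856 - 1971409 = -1908553)
√(3063249 + T) = √(3063249 - 1908553) = √1154696 = 2*√288674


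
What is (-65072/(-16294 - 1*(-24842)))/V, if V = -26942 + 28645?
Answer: -16268/3639311 ≈ -0.0044701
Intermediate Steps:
V = 1703
(-65072/(-16294 - 1*(-24842)))/V = -65072/(-16294 - 1*(-24842))/1703 = -65072/(-16294 + 24842)*(1/1703) = -65072/8548*(1/1703) = -65072*1/8548*(1/1703) = -16268/2137*1/1703 = -16268/3639311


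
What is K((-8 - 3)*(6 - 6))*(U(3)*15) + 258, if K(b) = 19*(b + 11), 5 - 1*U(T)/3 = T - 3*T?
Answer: 103713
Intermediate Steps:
U(T) = 15 + 6*T (U(T) = 15 - 3*(T - 3*T) = 15 - (-6)*T = 15 + 6*T)
K(b) = 209 + 19*b (K(b) = 19*(11 + b) = 209 + 19*b)
K((-8 - 3)*(6 - 6))*(U(3)*15) + 258 = (209 + 19*((-8 - 3)*(6 - 6)))*((15 + 6*3)*15) + 258 = (209 + 19*(-11*0))*((15 + 18)*15) + 258 = (209 + 19*0)*(33*15) + 258 = (209 + 0)*495 + 258 = 209*495 + 258 = 103455 + 258 = 103713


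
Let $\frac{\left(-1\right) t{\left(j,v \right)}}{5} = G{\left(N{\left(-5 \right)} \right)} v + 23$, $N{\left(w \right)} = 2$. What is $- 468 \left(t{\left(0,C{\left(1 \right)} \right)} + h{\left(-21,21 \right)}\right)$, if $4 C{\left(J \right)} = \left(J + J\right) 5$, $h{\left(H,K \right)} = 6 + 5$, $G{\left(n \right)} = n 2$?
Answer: $72072$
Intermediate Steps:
$G{\left(n \right)} = 2 n$
$h{\left(H,K \right)} = 11$
$C{\left(J \right)} = \frac{5 J}{2}$ ($C{\left(J \right)} = \frac{\left(J + J\right) 5}{4} = \frac{2 J 5}{4} = \frac{10 J}{4} = \frac{5 J}{2}$)
$t{\left(j,v \right)} = -115 - 20 v$ ($t{\left(j,v \right)} = - 5 \left(2 \cdot 2 v + 23\right) = - 5 \left(4 v + 23\right) = - 5 \left(23 + 4 v\right) = -115 - 20 v$)
$- 468 \left(t{\left(0,C{\left(1 \right)} \right)} + h{\left(-21,21 \right)}\right) = - 468 \left(\left(-115 - 20 \cdot \frac{5}{2} \cdot 1\right) + 11\right) = - 468 \left(\left(-115 - 50\right) + 11\right) = - 468 \left(-165 + 11\right) = \left(-468\right) \left(-154\right) = 72072$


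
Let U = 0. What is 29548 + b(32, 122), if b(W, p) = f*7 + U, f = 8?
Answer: 29604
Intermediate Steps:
b(W, p) = 56 (b(W, p) = 8*7 + 0 = 56 + 0 = 56)
29548 + b(32, 122) = 29548 + 56 = 29604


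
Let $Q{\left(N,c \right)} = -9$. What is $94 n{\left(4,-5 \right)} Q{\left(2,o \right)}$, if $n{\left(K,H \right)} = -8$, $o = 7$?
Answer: $6768$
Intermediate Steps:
$94 n{\left(4,-5 \right)} Q{\left(2,o \right)} = 94 \left(-8\right) \left(-9\right) = \left(-752\right) \left(-9\right) = 6768$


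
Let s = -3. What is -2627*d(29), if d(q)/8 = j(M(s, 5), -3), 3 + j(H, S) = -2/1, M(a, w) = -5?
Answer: 105080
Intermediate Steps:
j(H, S) = -5 (j(H, S) = -3 - 2/1 = -3 - 2*1 = -3 - 2 = -5)
d(q) = -40 (d(q) = 8*(-5) = -40)
-2627*d(29) = -2627*(-40) = 105080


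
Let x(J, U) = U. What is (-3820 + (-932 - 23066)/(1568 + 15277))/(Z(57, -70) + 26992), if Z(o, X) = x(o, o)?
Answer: -64371898/455640405 ≈ -0.14128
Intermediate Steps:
Z(o, X) = o
(-3820 + (-932 - 23066)/(1568 + 15277))/(Z(57, -70) + 26992) = (-3820 + (-932 - 23066)/(1568 + 15277))/(57 + 26992) = (-3820 - 23998/16845)/27049 = (-3820 - 23998*1/16845)*(1/27049) = (-3820 - 23998/16845)*(1/27049) = -64371898/16845*1/27049 = -64371898/455640405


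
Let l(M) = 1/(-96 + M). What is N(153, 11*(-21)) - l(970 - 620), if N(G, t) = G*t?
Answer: -8977123/254 ≈ -35343.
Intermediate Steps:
N(153, 11*(-21)) - l(970 - 620) = 153*(11*(-21)) - 1/(-96 + (970 - 620)) = 153*(-231) - 1/(-96 + 350) = -35343 - 1/254 = -8977123/254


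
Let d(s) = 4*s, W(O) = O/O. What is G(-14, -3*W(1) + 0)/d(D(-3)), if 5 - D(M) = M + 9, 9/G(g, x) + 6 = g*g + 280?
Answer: -9/1880 ≈ -0.0047872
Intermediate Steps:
W(O) = 1
G(g, x) = 9/(274 + g²) (G(g, x) = 9/(-6 + (g*g + 280)) = 9/(-6 + (g² + 280)) = 9/(-6 + (280 + g²)) = 9/(274 + g²))
D(M) = -4 - M (D(M) = 5 - (M + 9) = 5 - (9 + M) = 5 + (-9 - M) = -4 - M)
G(-14, -3*W(1) + 0)/d(D(-3)) = (9/(274 + (-14)²))/((4*(-4 - 1*(-3)))) = (9/(274 + 196))/((4*(-4 + 3))) = (9/470)/((4*(-1))) = (9*(1/470))/(-4) = (9/470)*(-¼) = -9/1880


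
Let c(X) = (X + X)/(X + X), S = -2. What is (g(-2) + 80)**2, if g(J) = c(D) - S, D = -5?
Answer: 6889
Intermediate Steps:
c(X) = 1 (c(X) = (2*X)/((2*X)) = (2*X)*(1/(2*X)) = 1)
g(J) = 3 (g(J) = 1 - 1*(-2) = 1 + 2 = 3)
(g(-2) + 80)**2 = (3 + 80)**2 = 83**2 = 6889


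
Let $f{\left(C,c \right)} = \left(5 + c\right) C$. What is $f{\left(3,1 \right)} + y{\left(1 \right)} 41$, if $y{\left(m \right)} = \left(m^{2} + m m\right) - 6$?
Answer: $-146$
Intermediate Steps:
$f{\left(C,c \right)} = C \left(5 + c\right)$
$y{\left(m \right)} = -6 + 2 m^{2}$ ($y{\left(m \right)} = \left(m^{2} + m^{2}\right) - 6 = 2 m^{2} - 6 = -6 + 2 m^{2}$)
$f{\left(3,1 \right)} + y{\left(1 \right)} 41 = 3 \left(5 + 1\right) + \left(-6 + 2 \cdot 1^{2}\right) 41 = 3 \cdot 6 + \left(-6 + 2 \cdot 1\right) 41 = 18 + \left(-6 + 2\right) 41 = 18 - 164 = -146$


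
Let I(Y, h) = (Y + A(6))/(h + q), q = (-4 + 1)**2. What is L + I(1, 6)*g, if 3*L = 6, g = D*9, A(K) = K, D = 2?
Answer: 52/5 ≈ 10.400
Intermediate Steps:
g = 18 (g = 2*9 = 18)
q = 9 (q = (-3)**2 = 9)
L = 2 (L = (1/3)*6 = 2)
I(Y, h) = (6 + Y)/(9 + h) (I(Y, h) = (Y + 6)/(h + 9) = (6 + Y)/(9 + h))
L + I(1, 6)*g = 2 + ((6 + 1)/(9 + 6))*18 = 2 + (7/15)*18 = 2 + 42/5 = 52/5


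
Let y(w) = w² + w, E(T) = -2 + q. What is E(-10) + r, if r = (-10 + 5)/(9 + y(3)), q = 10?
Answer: 163/21 ≈ 7.7619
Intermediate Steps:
E(T) = 8 (E(T) = -2 + 10 = 8)
y(w) = w + w²
r = -5/21 (r = (-10 + 5)/(9 + 3*(1 + 3)) = -5/(9 + 3*4) = -5/(9 + 12) = -5/21 ≈ -0.23810)
E(-10) + r = 8 - 5/21 = 163/21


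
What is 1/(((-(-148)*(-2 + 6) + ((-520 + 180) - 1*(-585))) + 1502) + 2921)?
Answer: 1/5260 ≈ 0.00019011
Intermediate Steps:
1/(((-(-148)*(-2 + 6) + ((-520 + 180) - 1*(-585))) + 1502) + 2921) = 1/(((-(-148)*4 + (-340 + 585)) + 1502) + 2921) = 1/(((-37*(-16) + 245) + 1502) + 2921) = 1/(((592 + 245) + 1502) + 2921) = 1/((837 + 1502) + 2921) = 1/(2339 + 2921) = 1/5260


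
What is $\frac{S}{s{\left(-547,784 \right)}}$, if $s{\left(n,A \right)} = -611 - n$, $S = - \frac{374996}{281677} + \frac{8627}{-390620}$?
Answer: $\frac{148910964999}{7041834863360} \approx 0.021147$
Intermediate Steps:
$S = - \frac{148910964999}{110028669740}$ ($S = \left(-374996\right) \frac{1}{281677} + 8627 \left(- \frac{1}{390620}\right) = - \frac{374996}{281677} - \frac{8627}{390620} = - \frac{148910964999}{110028669740} \approx -1.3534$)
$\frac{S}{s{\left(-547,784 \right)}} = - \frac{148910964999}{110028669740 \left(-611 - -547\right)} = - \frac{148910964999}{110028669740 \left(-611 + 547\right)} = - \frac{148910964999}{110028669740 \left(-64\right)} = \left(- \frac{148910964999}{110028669740}\right) \left(- \frac{1}{64}\right) = \frac{148910964999}{7041834863360}$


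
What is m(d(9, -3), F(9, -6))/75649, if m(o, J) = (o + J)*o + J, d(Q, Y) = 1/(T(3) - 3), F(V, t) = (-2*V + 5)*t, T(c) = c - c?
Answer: 67/97263 ≈ 0.00068885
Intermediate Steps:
T(c) = 0
F(V, t) = t*(5 - 2*V) (F(V, t) = (5 - 2*V)*t = t*(5 - 2*V))
d(Q, Y) = -⅓ (d(Q, Y) = 1/(0 - 3) = 1/(-3) = -⅓)
m(o, J) = J + o*(J + o) (m(o, J) = (J + o)*o + J = o*(J + o) + J = J + o*(J + o))
m(d(9, -3), F(9, -6))/75649 = (-6*(5 - 2*9) + (-⅓)² - 6*(5 - 2*9)*(-⅓))/75649 = (-6*(5 - 18) + ⅑ - 6*(5 - 18)*(-⅓))*(1/75649) = (-6*(-13) + ⅑ - 6*(-13)*(-⅓))*(1/75649) = (78 + ⅑ + 78*(-⅓))*(1/75649) = (78 + ⅑ - 26)*(1/75649) = (469/9)*(1/75649) = 67/97263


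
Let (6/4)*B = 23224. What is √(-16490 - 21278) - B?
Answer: -46448/3 + 2*I*√9442 ≈ -15483.0 + 194.34*I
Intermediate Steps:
B = 46448/3 (B = (⅔)*23224 = 46448/3 ≈ 15483.)
√(-16490 - 21278) - B = √(-16490 - 21278) - 1*46448/3 = √(-37768) - 46448/3 = 2*I*√9442 - 46448/3 = -46448/3 + 2*I*√9442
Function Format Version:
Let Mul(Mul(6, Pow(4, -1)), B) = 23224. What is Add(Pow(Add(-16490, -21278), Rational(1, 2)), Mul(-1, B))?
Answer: Add(Rational(-46448, 3), Mul(2, I, Pow(9442, Rational(1, 2)))) ≈ Add(-15483., Mul(194.34, I))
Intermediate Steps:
B = Rational(46448, 3) (B = Mul(Rational(2, 3), 23224) = Rational(46448, 3) ≈ 15483.)
Add(Pow(Add(-16490, -21278), Rational(1, 2)), Mul(-1, B)) = Add(Pow(Add(-16490, -21278), Rational(1, 2)), Mul(-1, Rational(46448, 3))) = Add(Pow(-37768, Rational(1, 2)), Rational(-46448, 3)) = Add(Mul(2, I, Pow(9442, Rational(1, 2))), Rational(-46448, 3)) = Add(Rational(-46448, 3), Mul(2, I, Pow(9442, Rational(1, 2))))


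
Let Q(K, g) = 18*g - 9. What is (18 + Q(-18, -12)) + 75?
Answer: -132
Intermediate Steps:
Q(K, g) = -9 + 18*g
(18 + Q(-18, -12)) + 75 = (18 + (-9 + 18*(-12))) + 75 = (18 + (-9 - 216)) + 75 = (18 - 225) + 75 = -207 + 75 = -132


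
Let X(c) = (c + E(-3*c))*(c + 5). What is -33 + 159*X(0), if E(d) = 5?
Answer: 3942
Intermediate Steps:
X(c) = (5 + c)**2 (X(c) = (c + 5)*(c + 5) = (5 + c)*(5 + c) = (5 + c)**2)
-33 + 159*X(0) = -33 + 159*(25 + 0**2 + 10*0) = -33 + 159*(25 + 0 + 0) = -33 + 159*25 = -33 + 3975 = 3942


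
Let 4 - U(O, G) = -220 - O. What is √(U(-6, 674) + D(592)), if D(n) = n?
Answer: 9*√10 ≈ 28.461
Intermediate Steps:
U(O, G) = 224 + O (U(O, G) = 4 - (-220 - O) = 4 + (220 + O) = 224 + O)
√(U(-6, 674) + D(592)) = √((224 - 6) + 592) = √(218 + 592) = √810 = 9*√10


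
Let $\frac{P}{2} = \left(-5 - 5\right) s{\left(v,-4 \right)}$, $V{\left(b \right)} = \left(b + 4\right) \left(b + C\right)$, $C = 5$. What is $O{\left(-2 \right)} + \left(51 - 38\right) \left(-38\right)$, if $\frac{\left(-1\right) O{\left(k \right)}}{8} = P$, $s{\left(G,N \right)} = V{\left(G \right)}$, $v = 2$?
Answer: $6226$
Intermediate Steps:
$V{\left(b \right)} = \left(4 + b\right) \left(5 + b\right)$ ($V{\left(b \right)} = \left(b + 4\right) \left(b + 5\right) = \left(4 + b\right) \left(5 + b\right)$)
$s{\left(G,N \right)} = 20 + G^{2} + 9 G$
$P = -840$ ($P = 2 \left(-5 - 5\right) \left(20 + 2^{2} + 9 \cdot 2\right) = 2 \left(- 10 \left(20 + 4 + 18\right)\right) = 2 \left(\left(-10\right) 42\right) = 2 \left(-420\right) = -840$)
$O{\left(k \right)} = 6720$ ($O{\left(k \right)} = \left(-8\right) \left(-840\right) = 6720$)
$O{\left(-2 \right)} + \left(51 - 38\right) \left(-38\right) = 6720 + \left(51 - 38\right) \left(-38\right) = 6720 + 13 \left(-38\right) = 6720 - 494 = 6226$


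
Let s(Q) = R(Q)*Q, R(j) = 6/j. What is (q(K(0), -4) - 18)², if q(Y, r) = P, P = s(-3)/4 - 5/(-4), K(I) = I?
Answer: 3721/16 ≈ 232.56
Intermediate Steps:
s(Q) = 6 (s(Q) = (6/Q)*Q = 6)
P = 11/4 (P = 6/4 - 5/(-4) = 6*(¼) - 5*(-¼) = 3/2 + 5/4 = 11/4 ≈ 2.7500)
q(Y, r) = 11/4
(q(K(0), -4) - 18)² = (11/4 - 18)² = (-61/4)² = 3721/16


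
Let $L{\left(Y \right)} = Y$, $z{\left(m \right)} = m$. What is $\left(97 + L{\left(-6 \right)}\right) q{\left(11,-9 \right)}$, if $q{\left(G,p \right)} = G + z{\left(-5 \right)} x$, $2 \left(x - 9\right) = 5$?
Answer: $- \frac{8463}{2} \approx -4231.5$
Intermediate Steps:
$x = \frac{23}{2}$ ($x = 9 + \frac{1}{2} \cdot 5 = 9 + \frac{5}{2} = \frac{23}{2} \approx 11.5$)
$q{\left(G,p \right)} = - \frac{115}{2} + G$ ($q{\left(G,p \right)} = G - \frac{115}{2} = - \frac{115}{2} + G$)
$\left(97 + L{\left(-6 \right)}\right) q{\left(11,-9 \right)} = \left(97 - 6\right) \left(- \frac{115}{2} + 11\right) = 91 \left(- \frac{93}{2}\right) = - \frac{8463}{2}$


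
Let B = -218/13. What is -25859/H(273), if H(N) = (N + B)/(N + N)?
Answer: -183547182/3331 ≈ -55103.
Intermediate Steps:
B = -218/13 (B = -218*1/13 = -218/13 ≈ -16.769)
H(N) = (-218/13 + N)/(2*N) (H(N) = (N - 218/13)/(N + N) = (-218/13 + N)/((2*N)) = (-218/13 + N)*(1/(2*N)) = (-218/13 + N)/(2*N))
-25859/H(273) = -25859*7098/(-218 + 13*273) = -25859*7098/(-218 + 3549) = -25859/((1/26)*(1/273)*3331) = -25859/3331/7098 = -25859*7098/3331 = -183547182/3331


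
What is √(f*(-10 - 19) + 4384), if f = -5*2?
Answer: √4674 ≈ 68.367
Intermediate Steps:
f = -10
√(f*(-10 - 19) + 4384) = √(-10*(-10 - 19) + 4384) = √(-10*(-29) + 4384) = √(290 + 4384) = √4674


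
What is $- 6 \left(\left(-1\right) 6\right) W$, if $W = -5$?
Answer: $-180$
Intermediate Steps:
$- 6 \left(\left(-1\right) 6\right) W = - 6 \left(\left(-1\right) 6\right) \left(-5\right) = \left(-6\right) \left(-6\right) \left(-5\right) = 36 \left(-5\right) = -180$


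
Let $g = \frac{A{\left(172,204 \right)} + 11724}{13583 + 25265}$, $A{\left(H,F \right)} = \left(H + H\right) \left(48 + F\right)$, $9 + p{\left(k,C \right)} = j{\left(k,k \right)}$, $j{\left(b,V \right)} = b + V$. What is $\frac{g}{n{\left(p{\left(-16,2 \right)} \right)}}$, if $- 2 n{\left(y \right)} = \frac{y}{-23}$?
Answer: $- \frac{565869}{199096} \approx -2.8422$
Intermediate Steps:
$j{\left(b,V \right)} = V + b$
$p{\left(k,C \right)} = -9 + 2 k$ ($p{\left(k,C \right)} = -9 + \left(k + k\right) = -9 + 2 k$)
$A{\left(H,F \right)} = 2 H \left(48 + F\right)$
$n{\left(y \right)} = \frac{y}{46}$ ($n{\left(y \right)} = - \frac{y \frac{1}{-23}}{2} = - \frac{y \left(- \frac{1}{23}\right)}{2} = - \frac{\left(- \frac{1}{23}\right) y}{2} = \frac{y}{46}$)
$g = \frac{24603}{9712}$ ($g = \frac{2 \cdot 172 \left(48 + 204\right) + 11724}{13583 + 25265} = \frac{2 \cdot 172 \cdot 252 + 11724}{38848} = \left(86688 + 11724\right) \frac{1}{38848} = 98412 \cdot \frac{1}{38848} = \frac{24603}{9712} \approx 2.5333$)
$\frac{g}{n{\left(p{\left(-16,2 \right)} \right)}} = \frac{24603}{9712 \frac{-9 + 2 \left(-16\right)}{46}} = \frac{24603}{9712 \frac{-9 - 32}{46}} = \frac{24603}{9712 \cdot \frac{1}{46} \left(-41\right)} = \frac{24603}{9712 \left(- \frac{41}{46}\right)} = \frac{24603}{9712} \left(- \frac{46}{41}\right) = - \frac{565869}{199096}$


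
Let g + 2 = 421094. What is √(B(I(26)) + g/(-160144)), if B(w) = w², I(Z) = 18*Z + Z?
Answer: √97789131310207/20018 ≈ 494.00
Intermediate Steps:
g = 421092 (g = -2 + 421094 = 421092)
I(Z) = 19*Z
√(B(I(26)) + g/(-160144)) = √((19*26)² + 421092/(-160144)) = √(494² + 421092*(-1/160144)) = √(244036 - 105273/40036) = √(9770120023/40036) = √97789131310207/20018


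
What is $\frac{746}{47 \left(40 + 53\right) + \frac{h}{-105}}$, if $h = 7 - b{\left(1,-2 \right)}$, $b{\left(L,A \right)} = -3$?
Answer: $\frac{15666}{91789} \approx 0.17067$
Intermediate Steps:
$h = 10$ ($h = 7 - -3 = 7 + 3 = 10$)
$\frac{746}{47 \left(40 + 53\right) + \frac{h}{-105}} = \frac{746}{47 \left(40 + 53\right) + \frac{10}{-105}} = \frac{746}{47 \cdot 93 + 10 \left(- \frac{1}{105}\right)} = \frac{746}{4371 - \frac{2}{21}} = \frac{746}{\frac{91789}{21}} = 746 \cdot \frac{21}{91789} = \frac{15666}{91789}$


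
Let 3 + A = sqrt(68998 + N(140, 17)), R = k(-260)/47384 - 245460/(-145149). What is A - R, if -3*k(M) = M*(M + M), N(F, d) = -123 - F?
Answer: -3215339461/859717527 + sqrt(68735) ≈ 258.43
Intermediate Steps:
k(M) = -2*M**2/3 (k(M) = -M*(M + M)/3 = -M*2*M/3 = -2*M**2/3)
R = 636186880/859717527 (R = -2/3*(-260)**2/47384 - 245460/(-145149) = -2/3*67600*(1/47384) - 245460*(-1/145149) = -135200/3*1/47384 + 81820/48383 = -16900/17769 + 81820/48383 = 636186880/859717527 ≈ 0.74000)
A = -3 + sqrt(68735) (A = -3 + sqrt(68998 + (-123 - 1*140)) = -3 + sqrt(68998 + (-123 - 140)) = -3 + sqrt(68998 - 263) = -3 + sqrt(68735) ≈ 259.17)
A - R = (-3 + sqrt(68735)) - 1*636186880/859717527 = (-3 + sqrt(68735)) - 636186880/859717527 = -3215339461/859717527 + sqrt(68735)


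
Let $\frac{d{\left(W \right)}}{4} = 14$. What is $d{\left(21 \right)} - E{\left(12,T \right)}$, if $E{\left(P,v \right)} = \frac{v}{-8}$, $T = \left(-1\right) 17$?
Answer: $\frac{431}{8} \approx 53.875$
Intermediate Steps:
$T = -17$
$E{\left(P,v \right)} = - \frac{v}{8}$ ($E{\left(P,v \right)} = v \left(- \frac{1}{8}\right) = - \frac{v}{8}$)
$d{\left(W \right)} = 56$ ($d{\left(W \right)} = 4 \cdot 14 = 56$)
$d{\left(21 \right)} - E{\left(12,T \right)} = 56 - \left(- \frac{1}{8}\right) \left(-17\right) = 56 - \frac{17}{8} = \frac{431}{8}$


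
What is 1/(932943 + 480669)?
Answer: 1/1413612 ≈ 7.0741e-7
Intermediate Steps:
1/(932943 + 480669) = 1/1413612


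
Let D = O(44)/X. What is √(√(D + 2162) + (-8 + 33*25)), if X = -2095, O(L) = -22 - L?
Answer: √(3585833425 + 8380*√593075645)/2095 ≈ 29.385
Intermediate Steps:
D = 66/2095 (D = (-22 - 1*44)/(-2095) = (-22 - 44)*(-1/2095) = -66*(-1/2095) = 66/2095 ≈ 0.031504)
√(√(D + 2162) + (-8 + 33*25)) = √(√(66/2095 + 2162) + (-8 + 33*25)) = √(√(4529456/2095) + (-8 + 825)) = √(4*√593075645/2095 + 817) = √(817 + 4*√593075645/2095)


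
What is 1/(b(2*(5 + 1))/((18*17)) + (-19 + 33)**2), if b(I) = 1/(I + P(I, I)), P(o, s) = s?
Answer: 7344/1439425 ≈ 0.0051020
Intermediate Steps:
b(I) = 1/(2*I) (b(I) = 1/(I + I) = 1/(2*I))
1/(b(2*(5 + 1))/((18*17)) + (-19 + 33)**2) = 1/((1/(2*((2*(5 + 1)))))/((18*17)) + (-19 + 33)**2) = 1/((1/(2*((2*6))))/306 + 14**2) = 1/(((1/2)/12)*(1/306) + 196) = 1/(((1/2)*(1/12))*(1/306) + 196) = 1/((1/24)*(1/306) + 196) = 1/(1/7344 + 196) = 1/(1439425/7344) = 7344/1439425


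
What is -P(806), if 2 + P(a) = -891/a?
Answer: 2503/806 ≈ 3.1055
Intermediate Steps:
P(a) = -2 - 891/a
-P(806) = -(-2 - 891/806) = -1*(-2503/806) = 2503/806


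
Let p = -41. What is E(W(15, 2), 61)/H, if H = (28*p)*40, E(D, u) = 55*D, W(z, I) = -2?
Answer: 11/4592 ≈ 0.0023955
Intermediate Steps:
H = -45920 (H = (28*(-41))*40 = -1148*40 = -45920)
E(W(15, 2), 61)/H = (55*(-2))/(-45920) = -110*(-1/45920) = 11/4592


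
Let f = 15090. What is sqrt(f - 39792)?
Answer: I*sqrt(24702) ≈ 157.17*I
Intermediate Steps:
sqrt(f - 39792) = sqrt(15090 - 39792) = sqrt(-24702) = I*sqrt(24702)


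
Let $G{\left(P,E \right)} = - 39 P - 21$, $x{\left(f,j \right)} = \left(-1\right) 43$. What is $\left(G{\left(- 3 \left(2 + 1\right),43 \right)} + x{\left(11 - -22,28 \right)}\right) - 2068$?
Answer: $-1781$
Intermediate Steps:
$x{\left(f,j \right)} = -43$
$G{\left(P,E \right)} = -21 - 39 P$
$\left(G{\left(- 3 \left(2 + 1\right),43 \right)} + x{\left(11 - -22,28 \right)}\right) - 2068 = \left(\left(-21 - 39 \left(- 3 \left(2 + 1\right)\right)\right) - 43\right) - 2068 = \left(\left(-21 - 39 \left(\left(-3\right) 3\right)\right) - 43\right) - 2068 = \left(\left(-21 - -351\right) - 43\right) - 2068 = \left(\left(-21 + 351\right) - 43\right) - 2068 = \left(330 - 43\right) - 2068 = 287 - 2068 = -1781$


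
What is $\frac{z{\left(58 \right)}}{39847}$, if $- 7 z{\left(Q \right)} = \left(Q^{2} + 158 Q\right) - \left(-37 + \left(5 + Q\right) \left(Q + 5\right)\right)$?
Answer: $- \frac{1228}{39847} \approx -0.030818$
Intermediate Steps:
$z{\left(Q \right)} = - \frac{37}{7} - \frac{158 Q}{7} - \frac{Q^{2}}{7} + \frac{\left(5 + Q\right)^{2}}{7}$ ($z{\left(Q \right)} = - \frac{\left(Q^{2} + 158 Q\right) - \left(-37 + \left(5 + Q\right) \left(Q + 5\right)\right)}{7} = - \frac{\left(Q^{2} + 158 Q\right) - \left(-37 + \left(5 + Q\right) \left(5 + Q\right)\right)}{7} = - \frac{\left(Q^{2} + 158 Q\right) - \left(-37 + \left(5 + Q\right)^{2}\right)}{7} = - \frac{37 + Q^{2} - \left(5 + Q\right)^{2} + 158 Q}{7} = - \frac{37}{7} - \frac{158 Q}{7} - \frac{Q^{2}}{7} + \frac{\left(5 + Q\right)^{2}}{7}$)
$\frac{z{\left(58 \right)}}{39847} = \frac{- \frac{12}{7} - \frac{8584}{7}}{39847} = \left(- \frac{12}{7} - \frac{8584}{7}\right) \frac{1}{39847} = \left(-1228\right) \frac{1}{39847} = - \frac{1228}{39847}$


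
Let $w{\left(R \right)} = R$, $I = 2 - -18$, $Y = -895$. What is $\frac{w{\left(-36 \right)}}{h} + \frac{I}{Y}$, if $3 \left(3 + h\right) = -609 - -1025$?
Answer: $- \frac{20960}{72853} \approx -0.2877$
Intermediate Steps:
$h = \frac{407}{3}$ ($h = -3 + \frac{-609 - -1025}{3} = -3 + \frac{-609 + 1025}{3} = -3 + \frac{1}{3} \cdot 416 = -3 + \frac{416}{3} = \frac{407}{3} \approx 135.67$)
$I = 20$ ($I = 2 + 18 = 20$)
$\frac{w{\left(-36 \right)}}{h} + \frac{I}{Y} = - \frac{36}{\frac{407}{3}} + \frac{20}{-895} = \left(-36\right) \frac{3}{407} + 20 \left(- \frac{1}{895}\right) = - \frac{108}{407} - \frac{4}{179} = - \frac{20960}{72853}$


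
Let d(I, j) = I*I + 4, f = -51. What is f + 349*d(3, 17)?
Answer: 4486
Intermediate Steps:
d(I, j) = 4 + I**2 (d(I, j) = I**2 + 4 = 4 + I**2)
f + 349*d(3, 17) = -51 + 349*(4 + 3**2) = -51 + 349*(4 + 9) = -51 + 349*13 = -51 + 4537 = 4486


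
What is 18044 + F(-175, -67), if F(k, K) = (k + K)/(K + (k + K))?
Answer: 5575838/309 ≈ 18045.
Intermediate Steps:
F(k, K) = (K + k)/(k + 2*K) (F(k, K) = (K + k)/(K + (K + k)) = (K + k)/(k + 2*K))
18044 + F(-175, -67) = 18044 + (-67 - 175)/(-175 + 2*(-67)) = 18044 - 242/(-175 - 134) = 18044 - 242/(-309) = 18044 - 1/309*(-242) = 18044 + 242/309 = 5575838/309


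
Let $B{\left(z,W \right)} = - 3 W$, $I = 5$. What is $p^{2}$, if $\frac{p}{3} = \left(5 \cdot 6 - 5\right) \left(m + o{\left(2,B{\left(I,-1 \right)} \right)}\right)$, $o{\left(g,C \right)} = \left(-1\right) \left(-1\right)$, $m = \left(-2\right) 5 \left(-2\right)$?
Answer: $2480625$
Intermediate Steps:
$m = 20$ ($m = \left(-10\right) \left(-2\right) = 20$)
$o{\left(g,C \right)} = 1$
$p = 1575$ ($p = 3 \left(5 \cdot 6 - 5\right) \left(20 + 1\right) = 3 \left(30 - 5\right) 21 = 3 \cdot 25 \cdot 21 = 3 \cdot 525 = 1575$)
$p^{2} = 1575^{2} = 2480625$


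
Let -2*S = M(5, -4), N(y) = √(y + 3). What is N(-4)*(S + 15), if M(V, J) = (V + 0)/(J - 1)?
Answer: 31*I/2 ≈ 15.5*I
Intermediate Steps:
N(y) = √(3 + y)
M(V, J) = V/(-1 + J)
S = ½ (S = -5/(2*(-1 - 4)) = -5/(2*(-5)) = -5*(-1)/(2*5) = -½*(-1) = ½ ≈ 0.50000)
N(-4)*(S + 15) = √(3 - 4)*(½ + 15) = √(-1)*(31/2) = I*(31/2) = 31*I/2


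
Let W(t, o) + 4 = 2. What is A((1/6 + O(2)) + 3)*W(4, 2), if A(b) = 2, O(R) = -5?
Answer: -4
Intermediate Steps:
W(t, o) = -2 (W(t, o) = -4 + 2 = -2)
A((1/6 + O(2)) + 3)*W(4, 2) = 2*(-2) = -4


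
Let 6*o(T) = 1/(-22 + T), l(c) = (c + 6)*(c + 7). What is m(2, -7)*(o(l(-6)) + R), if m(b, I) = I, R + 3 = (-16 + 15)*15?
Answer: 16639/132 ≈ 126.05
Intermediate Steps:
R = -18 (R = -3 + (-16 + 15)*15 = -3 - 1*15 = -3 - 15 = -18)
l(c) = (6 + c)*(7 + c)
o(T) = 1/(6*(-22 + T))
m(2, -7)*(o(l(-6)) + R) = -7*(1/(6*(-22 + (42 + (-6)² + 13*(-6)))) - 18) = -7*(1/(6*(-22 + (42 + 36 - 78))) - 18) = -7*(1/(6*(-22 + 0)) - 18) = -7*((⅙)/(-22) - 18) = -7*((⅙)*(-1/22) - 18) = -7*(-1/132 - 18) = -7*(-2377/132) = 16639/132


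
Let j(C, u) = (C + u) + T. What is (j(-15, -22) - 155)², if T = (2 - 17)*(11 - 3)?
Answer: 97344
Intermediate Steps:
T = -120 (T = -15*8 = -120)
j(C, u) = -120 + C + u (j(C, u) = (C + u) - 120 = -120 + C + u)
(j(-15, -22) - 155)² = ((-120 - 15 - 22) - 155)² = (-157 - 155)² = (-312)² = 97344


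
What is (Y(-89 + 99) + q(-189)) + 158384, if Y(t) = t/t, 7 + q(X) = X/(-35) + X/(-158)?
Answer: 125123831/790 ≈ 1.5838e+5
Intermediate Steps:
q(X) = -7 - 193*X/5530 (q(X) = -7 + (X/(-35) + X/(-158)) = -7 + (X*(-1/35) + X*(-1/158)) = -7 + (-X/35 - X/158) = -7 - 193*X/5530)
Y(t) = 1
(Y(-89 + 99) + q(-189)) + 158384 = (1 + (-7 - 193/5530*(-189))) + 158384 = (1 + (-7 + 5211/790)) + 158384 = (1 - 319/790) + 158384 = 471/790 + 158384 = 125123831/790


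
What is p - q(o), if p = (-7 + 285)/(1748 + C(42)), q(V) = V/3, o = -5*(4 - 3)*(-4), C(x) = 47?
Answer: -35066/5385 ≈ -6.5118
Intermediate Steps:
o = 20 (o = -5*(-4) = 20)
q(V) = V/3 (q(V) = V*(⅓) = V/3)
p = 278/1795 (p = (-7 + 285)/(1748 + 47) = 278/1795 ≈ 0.15487)
p - q(o) = 278/1795 - 20/3 = -35066/5385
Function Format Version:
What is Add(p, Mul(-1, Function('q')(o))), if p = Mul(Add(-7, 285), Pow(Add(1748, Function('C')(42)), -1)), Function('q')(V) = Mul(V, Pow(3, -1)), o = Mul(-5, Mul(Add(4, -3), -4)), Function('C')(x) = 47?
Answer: Rational(-35066, 5385) ≈ -6.5118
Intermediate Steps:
o = 20 (o = Mul(-5, Mul(1, -4)) = Mul(-5, -4) = 20)
Function('q')(V) = Mul(Rational(1, 3), V) (Function('q')(V) = Mul(V, Rational(1, 3)) = Mul(Rational(1, 3), V))
p = Rational(278, 1795) (p = Mul(Add(-7, 285), Pow(Add(1748, 47), -1)) = Mul(278, Pow(1795, -1)) = Mul(278, Rational(1, 1795)) = Rational(278, 1795) ≈ 0.15487)
Add(p, Mul(-1, Function('q')(o))) = Add(Rational(278, 1795), Mul(-1, Mul(Rational(1, 3), 20))) = Add(Rational(278, 1795), Mul(-1, Rational(20, 3))) = Add(Rational(278, 1795), Rational(-20, 3)) = Rational(-35066, 5385)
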